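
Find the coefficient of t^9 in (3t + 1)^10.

The general term is C(10,j)·(3t)^j·(1)^(10-j); the t^9 term has j = 9.
C(10,9) = 10.
Coefficient = C(10,9) · 3^9 = 10 · 19683 = 196830.

196830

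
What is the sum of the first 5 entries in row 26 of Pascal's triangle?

17902

1 + 26 + 325 + 2600 + 14950 = 17902.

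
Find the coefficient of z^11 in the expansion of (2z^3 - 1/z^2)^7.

672

General term: C(7,j)·(2z^3)^j·(-1/z^2)^(7-j), with z-exponent 3j − 2(7−j) = 5j − 14.
Set 5j − 14 = 11: j = 5.
C(7,5) = 21; 2^5 = 32; (-1)^2 = 1.
Coefficient = 21 · 32 · 1 = 672.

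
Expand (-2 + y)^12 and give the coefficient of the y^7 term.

The general term is C(12,j)·(-2)^j·(y)^(12-j); the y^7 term has j = 5.
C(12,5) = 792.
Coefficient = C(12,5) · (-2)^5 = 792 · (-32) = -25344.

-25344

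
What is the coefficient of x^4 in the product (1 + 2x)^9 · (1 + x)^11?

20628

Coefficient of x^4 = Σ_{j} C(9,j)·2^j·C(11,4-j)·1^(4-j) for j from 0 to 4.
= 330 + 2970 + 7920 + 7392 + 2016 = 20628.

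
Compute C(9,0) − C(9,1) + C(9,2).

28

The partial alternating sum Σ_{k=0}^{2} (−1)^k C(9,k) = (−1)^2 C(8,2) = 28.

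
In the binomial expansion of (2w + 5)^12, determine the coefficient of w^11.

The general term is C(12,j)·(2w)^j·(5)^(12-j); the w^11 term has j = 11.
C(12,11) = 12.
Coefficient = C(12,11) · 2^11 · 5^1 = 12 · 2048 · 5 = 122880.

122880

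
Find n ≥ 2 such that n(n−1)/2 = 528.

n(n−1)/2 = 528 ⇒ n(n−1) = 1056. Since 33·32 = 1056, n = 33.

33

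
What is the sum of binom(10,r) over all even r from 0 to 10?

Even-r terms of row 10 sum to 2^9 = 512.

512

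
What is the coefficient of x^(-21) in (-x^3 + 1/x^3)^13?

-286

General term: C(13,j)·(-x^3)^j·(1/x^3)^(13-j), with x-exponent 3j − 3(13−j) = 6j − 39.
Set 6j − 39 = -21: j = 3.
C(13,3) = 286; (-1)^3 = -1; 1^10 = 1.
Coefficient = 286 · (-1) · 1 = -286.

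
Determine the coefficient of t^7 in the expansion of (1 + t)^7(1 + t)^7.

3432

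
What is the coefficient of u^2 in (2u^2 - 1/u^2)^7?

-560

General term: C(7,j)·(2u^2)^j·(-1/u^2)^(7-j), with u-exponent 2j − 2(7−j) = 4j − 14.
Set 4j − 14 = 2: j = 4.
C(7,4) = 35; 2^4 = 16; (-1)^3 = -1.
Coefficient = 35 · 16 · (-1) = -560.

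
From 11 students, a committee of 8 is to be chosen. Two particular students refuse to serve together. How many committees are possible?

81

All 8-subsets: C(11,8) = 165. Those containing both fixed elements: C(9,6) = 84.
165 − 84 = 81.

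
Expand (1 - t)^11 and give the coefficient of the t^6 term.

462

The general term is C(11,j)·(1)^j·(-t)^(11-j); the t^6 term has j = 5.
C(11,5) = 462.
Coefficient = C(11,5) = 462.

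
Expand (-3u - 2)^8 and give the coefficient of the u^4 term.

90720

The general term is C(8,j)·(-3u)^j·(-2)^(8-j); the u^4 term has j = 4.
C(8,4) = 70.
Coefficient = C(8,4) · (-3)^4 · (-2)^4 = 70 · 81 · 16 = 90720.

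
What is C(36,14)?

C(36,14) = (36·35·34·33·32·31·30·29·28·27·26·25·24·23) / 14! = 330954702783344640000 / 87178291200 = 3796297200.

3796297200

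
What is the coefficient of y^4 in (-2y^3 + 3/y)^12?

General term: C(12,j)·(-2y^3)^j·(3/y)^(12-j), with y-exponent 3j − 1(12−j) = 4j − 12.
Set 4j − 12 = 4: j = 4.
C(12,4) = 495; (-2)^4 = 16; 3^8 = 6561.
Coefficient = 495 · 16 · 6561 = 51963120.

51963120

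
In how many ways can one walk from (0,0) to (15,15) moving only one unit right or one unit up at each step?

Each path is a sequence of 30 steps with 15 rights: C(30,15) = 155117520.

155117520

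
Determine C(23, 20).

C(23,20) = C(23,3) by symmetry.
C(23,3) = (23·22·21) / 3! = 10626 / 6 = 1771.

1771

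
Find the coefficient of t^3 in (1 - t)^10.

The general term is C(10,j)·(1)^j·(-t)^(10-j); the t^3 term has j = 7.
C(10,7) = 120.
Coefficient = C(10,7) · (-1)^3 = 120 · (-1) = -120.

-120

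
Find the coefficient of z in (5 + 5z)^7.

The general term is C(7,j)·(5)^j·(5z)^(7-j); the z^1 term has j = 6.
C(7,6) = 7.
Coefficient = C(7,6) · 5^6 · 5^1 = 7 · 15625 · 5 = 546875.

546875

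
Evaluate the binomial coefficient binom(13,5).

1287

C(13,5) = (13·12·11·10·9) / 5! = 154440 / 120 = 1287.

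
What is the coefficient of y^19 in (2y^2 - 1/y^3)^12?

General term: C(12,j)·(2y^2)^j·(-1/y^3)^(12-j), with y-exponent 2j − 3(12−j) = 5j − 36.
Set 5j − 36 = 19: j = 11.
C(12,11) = 12; 2^11 = 2048; (-1)^1 = -1.
Coefficient = 12 · 2048 · (-1) = -24576.

-24576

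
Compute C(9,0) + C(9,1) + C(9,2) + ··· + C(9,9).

The entries of row 9 sum to 2^9 = 512.

512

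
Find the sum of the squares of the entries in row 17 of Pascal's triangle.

Σ C(17,j)² is the coefficient of x^17 in (1+x)^17(1+x)^17 = (1+x)^34, i.e. C(34,17) = 2333606220.

2333606220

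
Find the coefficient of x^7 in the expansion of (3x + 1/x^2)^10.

196830

General term: C(10,j)·(3x)^j·(1/x^2)^(10-j), with x-exponent 1j − 2(10−j) = 3j − 20.
Set 3j − 20 = 7: j = 9.
C(10,9) = 10; 3^9 = 19683; 1^1 = 1.
Coefficient = 10 · 19683 · 1 = 196830.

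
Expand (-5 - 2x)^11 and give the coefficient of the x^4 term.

The general term is C(11,j)·(-5)^j·(-2x)^(11-j); the x^4 term has j = 7.
C(11,7) = 330.
Coefficient = C(11,7) · (-5)^7 · (-2)^4 = 330 · (-78125) · 16 = -412500000.

-412500000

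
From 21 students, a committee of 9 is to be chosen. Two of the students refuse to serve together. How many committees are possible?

243542

All 9-subsets: C(21,9) = 293930. Those containing both fixed elements: C(19,7) = 50388.
293930 − 50388 = 243542.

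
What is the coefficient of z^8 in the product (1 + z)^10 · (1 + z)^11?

(1 + z)^10(1 + z)^11 = (1 + z)^21, so the coefficient of z^8 is C(21,8)·1^8 = 203490·1 = 203490.

203490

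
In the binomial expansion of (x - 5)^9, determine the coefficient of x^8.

-45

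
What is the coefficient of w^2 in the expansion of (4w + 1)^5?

160

The general term is C(5,j)·(4w)^j·(1)^(5-j); the w^2 term has j = 2.
C(5,2) = 10.
Coefficient = C(5,2) · 4^2 = 10 · 16 = 160.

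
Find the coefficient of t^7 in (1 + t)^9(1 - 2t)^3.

Coefficient of t^7 = Σ_{j} C(9,j)·1^j·C(3,7-j)·(-2)^(7-j) for j from 4 to 7.
= (-1008) + 1512 + (-504) + 36 = 36.

36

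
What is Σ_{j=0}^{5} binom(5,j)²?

By Vandermonde's identity, Σ C(5,j)² = C(10,5) = 252.

252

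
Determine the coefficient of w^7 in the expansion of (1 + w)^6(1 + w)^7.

1716

(1 + w)^6(1 + w)^7 = (1 + w)^13, so the coefficient of w^7 is C(13,7)·1^7 = 1716·1 = 1716.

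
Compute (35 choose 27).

23535820

C(35,27) = C(35,8) by symmetry.
C(35,8) = (35·34·33·32·31·30·29·28) / 8! = 948964262400 / 40320 = 23535820.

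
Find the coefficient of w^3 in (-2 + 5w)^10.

-1920000

The general term is C(10,j)·(-2)^j·(5w)^(10-j); the w^3 term has j = 7.
C(10,7) = 120.
Coefficient = C(10,7) · (-2)^7 · 5^3 = 120 · (-128) · 125 = -1920000.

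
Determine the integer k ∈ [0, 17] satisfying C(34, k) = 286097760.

11

C(34,k) increases on 0 ≤ k ≤ 17. C(34,10) = 131128140 and C(34,11) = 286097760, so k = 11.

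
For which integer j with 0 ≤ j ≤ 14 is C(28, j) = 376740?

6

C(28,j) increases on 0 ≤ j ≤ 14. C(28,5) = 98280 and C(28,6) = 376740, so j = 6.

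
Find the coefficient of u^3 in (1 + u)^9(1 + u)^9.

816

Coefficient of u^3 = Σ_{j} C(9,j)·C(9,3-j) for j from 0 to 3.
= 84 + 324 + 324 + 84 = 816.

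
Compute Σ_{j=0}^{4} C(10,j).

1 + 10 + 45 + 120 + 210 = 386.

386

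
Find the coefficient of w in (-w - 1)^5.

The general term is C(5,j)·(-w)^j·(-1)^(5-j); the w^1 term has j = 1.
C(5,1) = 5.
Coefficient = C(5,1) · (-1)^1 = 5 · (-1) = -5.

-5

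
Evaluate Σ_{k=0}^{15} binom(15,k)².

155117520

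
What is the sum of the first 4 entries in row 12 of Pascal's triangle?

299

1 + 12 + 66 + 220 = 299.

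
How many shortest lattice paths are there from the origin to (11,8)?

Each path is a sequence of 19 steps with 11 rights: C(19,11) = 75582.

75582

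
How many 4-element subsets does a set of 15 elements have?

1365

C(15,4) = (15·14·13·12) / 4! = 32760 / 24 = 1365.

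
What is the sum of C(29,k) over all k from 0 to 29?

536870912

The entries of row 29 sum to 2^29 = 536870912.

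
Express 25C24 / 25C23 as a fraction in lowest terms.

C(n,k+1)/C(n,k) = (n−k)/(k+1) = (25−23)/(23+1) = 2/24 = 1/12.

1/12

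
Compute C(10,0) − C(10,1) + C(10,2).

36

The partial alternating sum Σ_{k=0}^{2} (−1)^k C(10,k) = (−1)^2 C(9,2) = 36.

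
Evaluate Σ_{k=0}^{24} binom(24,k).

16777216

Setting x = 1 in (1+x)^24 gives Σ C(24,k) = 2^24 = 16777216.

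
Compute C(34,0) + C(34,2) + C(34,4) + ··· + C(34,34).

8589934592

Even-r terms of row 34 sum to 2^33 = 8589934592.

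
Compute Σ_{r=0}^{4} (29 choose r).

27841

1 + 29 + 406 + 3654 + 23751 = 27841.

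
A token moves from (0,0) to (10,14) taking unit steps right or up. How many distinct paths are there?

1961256

Each path is a sequence of 24 steps with 10 rights: C(24,10) = 1961256.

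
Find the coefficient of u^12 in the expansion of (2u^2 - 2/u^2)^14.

General term: C(14,j)·(2u^2)^j·(-2/u^2)^(14-j), with u-exponent 2j − 2(14−j) = 4j − 28.
Set 4j − 28 = 12: j = 10.
C(14,10) = 1001; 2^10 = 1024; (-2)^4 = 16.
Coefficient = 1001 · 1024 · 16 = 16400384.

16400384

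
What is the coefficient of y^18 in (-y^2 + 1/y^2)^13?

-78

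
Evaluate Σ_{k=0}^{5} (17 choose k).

1 + 17 + 136 + 680 + 2380 + 6188 = 9402.

9402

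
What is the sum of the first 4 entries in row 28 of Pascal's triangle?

3683

1 + 28 + 378 + 3276 = 3683.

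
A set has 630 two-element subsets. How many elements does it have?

36

n(n−1)/2 = 630 ⇒ n(n−1) = 1260. Since 36·35 = 1260, n = 36.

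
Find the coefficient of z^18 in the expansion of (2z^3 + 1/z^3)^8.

1024

General term: C(8,j)·(2z^3)^j·(1/z^3)^(8-j), with z-exponent 3j − 3(8−j) = 6j − 24.
Set 6j − 24 = 18: j = 7.
C(8,7) = 8; 2^7 = 128; 1^1 = 1.
Coefficient = 8 · 128 · 1 = 1024.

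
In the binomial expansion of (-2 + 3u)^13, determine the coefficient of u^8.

-270208224

The general term is C(13,j)·(-2)^j·(3u)^(13-j); the u^8 term has j = 5.
C(13,5) = 1287.
Coefficient = C(13,5) · (-2)^5 · 3^8 = 1287 · (-32) · 6561 = -270208224.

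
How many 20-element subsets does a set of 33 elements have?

573166440

C(33,20) = C(33,13) by symmetry.
C(33,13) = (33·32·31·30·29·28·27·26·25·24·23·22·21) / 13! = 3569119343741952000 / 6227020800 = 573166440.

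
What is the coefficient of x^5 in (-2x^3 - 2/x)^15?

-98402304

General term: C(15,j)·(-2x^3)^j·(-2/x)^(15-j), with x-exponent 3j − 1(15−j) = 4j − 15.
Set 4j − 15 = 5: j = 5.
C(15,5) = 3003; (-2)^5 = -32; (-2)^10 = 1024.
Coefficient = 3003 · (-32) · 1024 = -98402304.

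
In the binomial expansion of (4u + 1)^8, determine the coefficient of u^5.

The general term is C(8,j)·(4u)^j·(1)^(8-j); the u^5 term has j = 5.
C(8,5) = 56.
Coefficient = C(8,5) · 4^5 = 56 · 1024 = 57344.

57344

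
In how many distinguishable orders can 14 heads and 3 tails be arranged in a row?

Choose positions for the heads: C(17,14) = 680.

680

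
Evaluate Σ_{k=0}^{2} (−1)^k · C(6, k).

10

The partial alternating sum Σ_{k=0}^{2} (−1)^k C(6,k) = (−1)^2 C(5,2) = 10.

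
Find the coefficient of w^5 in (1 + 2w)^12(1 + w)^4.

68664

Coefficient of w^5 = Σ_{j} C(12,j)·2^j·C(4,5-j)·1^(5-j) for j from 1 to 5.
= 24 + 1056 + 10560 + 31680 + 25344 = 68664.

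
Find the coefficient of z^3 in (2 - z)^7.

-560

The general term is C(7,j)·(2)^j·(-z)^(7-j); the z^3 term has j = 4.
C(7,4) = 35.
Coefficient = C(7,4) · 2^4 · (-1)^3 = 35 · 16 · (-1) = -560.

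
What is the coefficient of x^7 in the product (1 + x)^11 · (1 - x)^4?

Coefficient of x^7 = Σ_{j} C(11,j)·1^j·C(4,7-j)·(-1)^(7-j) for j from 3 to 7.
= 165 + (-1320) + 2772 + (-1848) + 330 = 99.

99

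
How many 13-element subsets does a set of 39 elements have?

C(39,13) = (39·38·37·36·35·34·33·32·31·30·29·28·27) / 13! = 50578512186237235200 / 6227020800 = 8122425444.

8122425444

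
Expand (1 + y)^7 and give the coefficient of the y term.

7

The general term is C(7,j)·(1)^j·(y)^(7-j); the y^1 term has j = 6.
C(7,6) = 7.
Coefficient = C(7,6) = 7.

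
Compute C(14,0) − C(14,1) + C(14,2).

78

The partial alternating sum Σ_{k=0}^{2} (−1)^k C(14,k) = (−1)^2 C(13,2) = 78.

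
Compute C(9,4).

126

C(9,4) = (9·8·7·6) / 4! = 3024 / 24 = 126.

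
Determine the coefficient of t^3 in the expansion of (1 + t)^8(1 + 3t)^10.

7376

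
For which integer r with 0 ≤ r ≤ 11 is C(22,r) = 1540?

3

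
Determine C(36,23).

2310789600

C(36,23) = C(36,13) by symmetry.
C(36,13) = (36·35·34·33·32·31·30·29·28·27·26·25·24) / 13! = 14389334903623680000 / 6227020800 = 2310789600.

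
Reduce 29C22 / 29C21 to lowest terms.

4/11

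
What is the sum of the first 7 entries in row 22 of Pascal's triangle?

110056

1 + 22 + 231 + 1540 + 7315 + 26334 + 74613 = 110056.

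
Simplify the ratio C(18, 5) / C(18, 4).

C(n,k+1)/C(n,k) = (n−k)/(k+1) = (18−4)/(4+1) = 14/5.

14/5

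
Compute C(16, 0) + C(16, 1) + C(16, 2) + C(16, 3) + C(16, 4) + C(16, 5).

6885

1 + 16 + 120 + 560 + 1820 + 4368 = 6885.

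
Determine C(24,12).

2704156

C(24,12) = (24·23·22·21·20·19·18·17·16·15·14·13) / 12! = 1295295050649600 / 479001600 = 2704156.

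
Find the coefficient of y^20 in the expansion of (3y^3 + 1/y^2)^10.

295245

General term: C(10,j)·(3y^3)^j·(1/y^2)^(10-j), with y-exponent 3j − 2(10−j) = 5j − 20.
Set 5j − 20 = 20: j = 8.
C(10,8) = 45; 3^8 = 6561; 1^2 = 1.
Coefficient = 45 · 6561 · 1 = 295245.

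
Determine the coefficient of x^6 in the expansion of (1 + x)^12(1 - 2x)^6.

-480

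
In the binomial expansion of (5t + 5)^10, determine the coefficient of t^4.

2050781250

The general term is C(10,j)·(5t)^j·(5)^(10-j); the t^4 term has j = 4.
C(10,4) = 210.
Coefficient = C(10,4) · 5^4 · 5^6 = 210 · 625 · 15625 = 2050781250.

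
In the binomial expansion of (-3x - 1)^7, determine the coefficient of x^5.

-5103

The general term is C(7,j)·(-3x)^j·(-1)^(7-j); the x^5 term has j = 5.
C(7,5) = 21.
Coefficient = C(7,5) · (-3)^5 = 21 · (-243) = -5103.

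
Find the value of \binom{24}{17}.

C(24,17) = C(24,7) by symmetry.
C(24,7) = (24·23·22·21·20·19·18) / 7! = 1744364160 / 5040 = 346104.

346104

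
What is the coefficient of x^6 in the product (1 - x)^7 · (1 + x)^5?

0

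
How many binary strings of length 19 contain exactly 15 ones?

Choose the 15 positions: C(19,15) = 3876.

3876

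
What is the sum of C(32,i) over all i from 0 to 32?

Setting x = 1 in (1+x)^32 gives Σ C(32,i) = 2^32 = 4294967296.

4294967296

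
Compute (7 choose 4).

35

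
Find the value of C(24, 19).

C(24,19) = C(24,5) by symmetry.
C(24,5) = (24·23·22·21·20) / 5! = 5100480 / 120 = 42504.

42504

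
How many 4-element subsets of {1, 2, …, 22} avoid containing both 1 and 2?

7125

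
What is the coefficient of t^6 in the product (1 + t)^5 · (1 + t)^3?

28

(1 + t)^5(1 + t)^3 = (1 + t)^8, so the coefficient of t^6 is C(8,6)·1^6 = 28·1 = 28.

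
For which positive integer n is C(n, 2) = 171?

19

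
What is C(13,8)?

C(13,8) = C(13,5) by symmetry.
C(13,5) = (13·12·11·10·9) / 5! = 154440 / 120 = 1287.

1287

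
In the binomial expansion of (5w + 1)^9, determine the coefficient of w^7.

The general term is C(9,j)·(5w)^j·(1)^(9-j); the w^7 term has j = 7.
C(9,7) = 36.
Coefficient = C(9,7) · 5^7 = 36 · 78125 = 2812500.

2812500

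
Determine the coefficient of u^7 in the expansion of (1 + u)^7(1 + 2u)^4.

2241

Coefficient of u^7 = Σ_{j} C(7,j)·1^j·C(4,7-j)·2^(7-j) for j from 3 to 7.
= 560 + 1120 + 504 + 56 + 1 = 2241.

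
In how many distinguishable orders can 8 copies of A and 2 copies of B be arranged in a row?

45

Choose positions for the A's: C(10,8) = 45.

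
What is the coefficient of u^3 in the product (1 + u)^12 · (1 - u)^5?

0

Coefficient of u^3 = Σ_{j} C(12,j)·1^j·C(5,3-j)·(-1)^(3-j) for j from 0 to 3.
= (-10) + 120 + (-330) + 220 = 0.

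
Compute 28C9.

6906900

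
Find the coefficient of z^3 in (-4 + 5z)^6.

-160000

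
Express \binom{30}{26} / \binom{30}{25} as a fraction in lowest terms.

C(n,k+1)/C(n,k) = (n−k)/(k+1) = (30−25)/(25+1) = 5/26.

5/26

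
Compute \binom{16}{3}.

C(16,3) = (16·15·14) / 3! = 3360 / 6 = 560.

560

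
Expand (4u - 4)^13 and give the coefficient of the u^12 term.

-872415232

The general term is C(13,j)·(4u)^j·(-4)^(13-j); the u^12 term has j = 12.
C(13,12) = 13.
Coefficient = C(13,12) · 4^12 · (-4)^1 = 13 · 16777216 · (-4) = -872415232.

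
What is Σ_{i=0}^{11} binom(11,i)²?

705432

Σ C(11,i)² is the coefficient of x^11 in (1+x)^11(1+x)^11 = (1+x)^22, i.e. C(22,11) = 705432.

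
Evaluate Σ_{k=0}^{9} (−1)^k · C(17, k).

-11440

The partial alternating sum Σ_{k=0}^{9} (−1)^k C(17,k) = (−1)^9 C(16,9) = -11440.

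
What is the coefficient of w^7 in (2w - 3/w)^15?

General term: C(15,j)·(2w)^j·(-3/w)^(15-j), with w-exponent 1j − 1(15−j) = 2j − 15.
Set 2j − 15 = 7: j = 11.
C(15,11) = 1365; 2^11 = 2048; (-3)^4 = 81.
Coefficient = 1365 · 2048 · 81 = 226437120.

226437120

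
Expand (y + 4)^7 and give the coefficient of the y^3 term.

The general term is C(7,j)·(y)^j·(4)^(7-j); the y^3 term has j = 3.
C(7,3) = 35.
Coefficient = C(7,3) · 4^4 = 35 · 256 = 8960.

8960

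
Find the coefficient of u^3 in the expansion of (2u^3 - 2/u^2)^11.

General term: C(11,j)·(2u^3)^j·(-2/u^2)^(11-j), with u-exponent 3j − 2(11−j) = 5j − 22.
Set 5j − 22 = 3: j = 5.
C(11,5) = 462; 2^5 = 32; (-2)^6 = 64.
Coefficient = 462 · 32 · 64 = 946176.

946176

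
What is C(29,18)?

C(29,18) = C(29,11) by symmetry.
C(29,11) = (29·28·27·26·25·24·23·22·21·20·19) / 11! = 1381013105472000 / 39916800 = 34597290.

34597290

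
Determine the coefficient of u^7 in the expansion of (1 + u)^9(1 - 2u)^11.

-5244

Coefficient of u^7 = Σ_{j} C(9,j)·1^j·C(11,7-j)·(-2)^(7-j) for j from 0 to 7.
= (-42240) + 266112 + (-532224) + 443520 + (-166320) + 27720 + (-1848) + 36 = -5244.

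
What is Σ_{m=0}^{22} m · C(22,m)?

46137344

Since m·C(22,m) = 22·C(21,m−1), the sum is 22·2^21 = 22·2097152 = 46137344.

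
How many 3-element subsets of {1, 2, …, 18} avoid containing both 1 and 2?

800

All 3-subsets: C(18,3) = 816. Those containing both fixed elements: C(16,1) = 16.
816 − 16 = 800.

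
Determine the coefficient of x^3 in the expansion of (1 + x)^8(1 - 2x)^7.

Coefficient of x^3 = Σ_{j} C(8,j)·1^j·C(7,3-j)·(-2)^(3-j) for j from 0 to 3.
= (-280) + 672 + (-392) + 56 = 56.

56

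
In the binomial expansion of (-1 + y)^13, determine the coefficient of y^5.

1287

The general term is C(13,j)·(-1)^j·(y)^(13-j); the y^5 term has j = 8.
C(13,8) = 1287.
Coefficient = C(13,8) = 1287.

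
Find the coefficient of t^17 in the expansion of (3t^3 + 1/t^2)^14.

39405366

General term: C(14,j)·(3t^3)^j·(1/t^2)^(14-j), with t-exponent 3j − 2(14−j) = 5j − 28.
Set 5j − 28 = 17: j = 9.
C(14,9) = 2002; 3^9 = 19683; 1^5 = 1.
Coefficient = 2002 · 19683 · 1 = 39405366.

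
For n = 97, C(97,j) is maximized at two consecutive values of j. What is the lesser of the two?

48

For odd n = 97, C(97,j) peaks at j = (n−1)/2 and (n+1)/2; the lesser is 48.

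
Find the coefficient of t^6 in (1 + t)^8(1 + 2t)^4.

4396

Coefficient of t^6 = Σ_{j} C(8,j)·1^j·C(4,6-j)·2^(6-j) for j from 2 to 6.
= 448 + 1792 + 1680 + 448 + 28 = 4396.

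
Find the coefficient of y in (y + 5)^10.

19531250

The general term is C(10,j)·(y)^j·(5)^(10-j); the y^1 term has j = 1.
C(10,1) = 10.
Coefficient = C(10,1) · 5^9 = 10 · 1953125 = 19531250.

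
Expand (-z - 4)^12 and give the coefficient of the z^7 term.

811008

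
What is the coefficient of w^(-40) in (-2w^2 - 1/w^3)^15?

-30

General term: C(15,j)·(-2w^2)^j·(-1/w^3)^(15-j), with w-exponent 2j − 3(15−j) = 5j − 45.
Set 5j − 45 = -40: j = 1.
C(15,1) = 15; (-2)^1 = -2; (-1)^14 = 1.
Coefficient = 15 · (-2) · 1 = -30.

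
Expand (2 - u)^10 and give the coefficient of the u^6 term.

3360

The general term is C(10,j)·(2)^j·(-u)^(10-j); the u^6 term has j = 4.
C(10,4) = 210.
Coefficient = C(10,4) · 2^4 = 210 · 16 = 3360.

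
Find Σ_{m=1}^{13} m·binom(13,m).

Differentiating (1+x)^13 and setting x=1: Σ m·C(13,m) = 13·2^12 = 53248.

53248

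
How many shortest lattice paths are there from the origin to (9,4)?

715

Each path is a sequence of 13 steps with 9 rights: C(13,9) = 715.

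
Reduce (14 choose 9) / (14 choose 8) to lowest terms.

2/3

C(n,k+1)/C(n,k) = (n−k)/(k+1) = (14−8)/(8+1) = 6/9 = 2/3.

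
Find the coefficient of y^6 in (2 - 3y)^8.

The general term is C(8,j)·(2)^j·(-3y)^(8-j); the y^6 term has j = 2.
C(8,2) = 28.
Coefficient = C(8,2) · 2^2 · (-3)^6 = 28 · 4 · 729 = 81648.

81648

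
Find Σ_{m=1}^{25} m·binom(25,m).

419430400

Since m·C(25,m) = 25·C(24,m−1), the sum is 25·2^24 = 25·16777216 = 419430400.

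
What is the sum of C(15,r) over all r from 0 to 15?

32768

The entries of row 15 sum to 2^15 = 32768.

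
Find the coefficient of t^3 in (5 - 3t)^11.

The general term is C(11,j)·(5)^j·(-3t)^(11-j); the t^3 term has j = 8.
C(11,8) = 165.
Coefficient = C(11,8) · 5^8 · (-3)^3 = 165 · 390625 · (-27) = -1740234375.

-1740234375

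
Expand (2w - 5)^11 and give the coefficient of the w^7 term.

The general term is C(11,j)·(2w)^j·(-5)^(11-j); the w^7 term has j = 7.
C(11,7) = 330.
Coefficient = C(11,7) · 2^7 · (-5)^4 = 330 · 128 · 625 = 26400000.

26400000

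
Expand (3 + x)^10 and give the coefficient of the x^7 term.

3240

The general term is C(10,j)·(3)^j·(x)^(10-j); the x^7 term has j = 3.
C(10,3) = 120.
Coefficient = C(10,3) · 3^3 = 120 · 27 = 3240.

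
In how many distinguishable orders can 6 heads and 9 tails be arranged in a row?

5005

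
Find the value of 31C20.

84672315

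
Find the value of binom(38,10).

C(38,10) = (38·37·36·35·34·33·32·31·30·29) / 10! = 1715456253772800 / 3628800 = 472733756.

472733756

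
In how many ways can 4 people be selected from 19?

This is C(19,4) = 3876.

3876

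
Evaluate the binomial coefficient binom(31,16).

C(31,16) = C(31,15) by symmetry.
C(31,15) = (31·30·29·28·27·26·25·24·23·22·21·20·19·18·17) / 15! = 393008709555221760000 / 1307674368000 = 300540195.

300540195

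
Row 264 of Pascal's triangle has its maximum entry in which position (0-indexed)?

C(264,k) is maximized at k = 264/2 = 132.

132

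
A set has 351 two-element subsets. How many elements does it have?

27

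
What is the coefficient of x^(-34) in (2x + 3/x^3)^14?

General term: C(14,j)·(2x)^j·(3/x^3)^(14-j), with x-exponent 1j − 3(14−j) = 4j − 42.
Set 4j − 42 = -34: j = 2.
C(14,2) = 91; 2^2 = 4; 3^12 = 531441.
Coefficient = 91 · 4 · 531441 = 193444524.

193444524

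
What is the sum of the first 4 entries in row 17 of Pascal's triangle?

834

1 + 17 + 136 + 680 = 834.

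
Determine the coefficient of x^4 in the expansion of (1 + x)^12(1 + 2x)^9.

Coefficient of x^4 = Σ_{j} C(12,j)·1^j·C(9,4-j)·2^(4-j) for j from 0 to 4.
= 2016 + 8064 + 9504 + 3960 + 495 = 24039.

24039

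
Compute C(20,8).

125970

C(20,8) = (20·19·18·17·16·15·14·13) / 8! = 5079110400 / 40320 = 125970.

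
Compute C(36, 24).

C(36,24) = C(36,12) by symmetry.
C(36,12) = (36·35·34·33·32·31·30·29·28·27·26·25) / 12! = 599555620984320000 / 479001600 = 1251677700.

1251677700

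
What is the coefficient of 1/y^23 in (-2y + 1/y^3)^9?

-18

General term: C(9,j)·(-2y)^j·(1/y^3)^(9-j), with y-exponent 1j − 3(9−j) = 4j − 27.
Set 4j − 27 = -23: j = 1.
C(9,1) = 9; (-2)^1 = -2; 1^8 = 1.
Coefficient = 9 · (-2) · 1 = -18.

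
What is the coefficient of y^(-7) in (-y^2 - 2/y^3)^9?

-4032

General term: C(9,j)·(-y^2)^j·(-2/y^3)^(9-j), with y-exponent 2j − 3(9−j) = 5j − 27.
Set 5j − 27 = -7: j = 4.
C(9,4) = 126; (-1)^4 = 1; (-2)^5 = -32.
Coefficient = 126 · 1 · (-32) = -4032.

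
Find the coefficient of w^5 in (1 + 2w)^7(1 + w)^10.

32144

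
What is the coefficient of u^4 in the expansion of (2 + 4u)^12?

32440320

The general term is C(12,j)·(2)^j·(4u)^(12-j); the u^4 term has j = 8.
C(12,8) = 495.
Coefficient = C(12,8) · 2^8 · 4^4 = 495 · 256 · 256 = 32440320.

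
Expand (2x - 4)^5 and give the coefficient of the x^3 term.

1280

The general term is C(5,j)·(2x)^j·(-4)^(5-j); the x^3 term has j = 3.
C(5,3) = 10.
Coefficient = C(5,3) · 2^3 · (-4)^2 = 10 · 8 · 16 = 1280.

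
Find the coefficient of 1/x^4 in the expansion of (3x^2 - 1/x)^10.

General term: C(10,j)·(3x^2)^j·(-1/x)^(10-j), with x-exponent 2j − 1(10−j) = 3j − 10.
Set 3j − 10 = -4: j = 2.
C(10,2) = 45; 3^2 = 9; (-1)^8 = 1.
Coefficient = 45 · 9 · 1 = 405.

405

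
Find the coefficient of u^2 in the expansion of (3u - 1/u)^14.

19702683

General term: C(14,j)·(3u)^j·(-1/u)^(14-j), with u-exponent 1j − 1(14−j) = 2j − 14.
Set 2j − 14 = 2: j = 8.
C(14,8) = 3003; 3^8 = 6561; (-1)^6 = 1.
Coefficient = 3003 · 6561 · 1 = 19702683.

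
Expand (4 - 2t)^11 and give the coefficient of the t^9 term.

The general term is C(11,j)·(4)^j·(-2t)^(11-j); the t^9 term has j = 2.
C(11,2) = 55.
Coefficient = C(11,2) · 4^2 · (-2)^9 = 55 · 16 · (-512) = -450560.

-450560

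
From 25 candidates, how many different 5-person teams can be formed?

53130

This is C(25,5) = 53130.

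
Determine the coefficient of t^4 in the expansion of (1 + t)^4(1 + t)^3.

35

Coefficient of t^4 = Σ_{j} C(4,j)·C(3,4-j) for j from 1 to 4.
= 4 + 18 + 12 + 1 = 35.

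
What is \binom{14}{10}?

C(14,10) = C(14,4) by symmetry.
C(14,4) = (14·13·12·11) / 4! = 24024 / 24 = 1001.

1001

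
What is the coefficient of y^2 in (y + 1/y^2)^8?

28

General term: C(8,j)·(y)^j·(1/y^2)^(8-j), with y-exponent 1j − 2(8−j) = 3j − 16.
Set 3j − 16 = 2: j = 6.
C(8,6) = 28; 1^6 = 1; 1^2 = 1.
Coefficient = 28 · 1 · 1 = 28.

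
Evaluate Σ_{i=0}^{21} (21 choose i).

2097152

Setting x = 1 in (1+x)^21 gives Σ C(21,i) = 2^21 = 2097152.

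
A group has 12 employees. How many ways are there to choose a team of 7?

This is C(12,7) = 792.

792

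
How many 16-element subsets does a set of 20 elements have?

4845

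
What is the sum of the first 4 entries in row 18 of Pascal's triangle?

1 + 18 + 153 + 816 = 988.

988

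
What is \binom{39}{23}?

37711260990

C(39,23) = C(39,16) by symmetry.
C(39,16) = (39·38·37·36·35·34·33·32·31·30·29·28·27·26·25·24) / 16! = 789024790105300869120000 / 20922789888000 = 37711260990.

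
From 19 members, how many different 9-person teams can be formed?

92378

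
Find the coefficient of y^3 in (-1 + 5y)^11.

The general term is C(11,j)·(-1)^j·(5y)^(11-j); the y^3 term has j = 8.
C(11,8) = 165.
Coefficient = C(11,8) · 5^3 = 165 · 125 = 20625.

20625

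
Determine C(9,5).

126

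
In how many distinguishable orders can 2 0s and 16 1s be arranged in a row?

Choose positions for the 0s: C(18,2) = 153.

153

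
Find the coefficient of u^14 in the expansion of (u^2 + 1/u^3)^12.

66

General term: C(12,j)·(u^2)^j·(1/u^3)^(12-j), with u-exponent 2j − 3(12−j) = 5j − 36.
Set 5j − 36 = 14: j = 10.
C(12,10) = 66; 1^10 = 1; 1^2 = 1.
Coefficient = 66 · 1 · 1 = 66.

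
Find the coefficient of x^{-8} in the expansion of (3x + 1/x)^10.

General term: C(10,j)·(3x)^j·(1/x)^(10-j), with x-exponent 1j − 1(10−j) = 2j − 10.
Set 2j − 10 = -8: j = 1.
C(10,1) = 10; 3^1 = 3; 1^9 = 1.
Coefficient = 10 · 3 · 1 = 30.

30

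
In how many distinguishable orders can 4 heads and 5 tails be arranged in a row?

126

Choose positions for the heads: C(9,4) = 126.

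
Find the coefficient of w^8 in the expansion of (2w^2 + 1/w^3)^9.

4608

General term: C(9,j)·(2w^2)^j·(1/w^3)^(9-j), with w-exponent 2j − 3(9−j) = 5j − 27.
Set 5j − 27 = 8: j = 7.
C(9,7) = 36; 2^7 = 128; 1^2 = 1.
Coefficient = 36 · 128 · 1 = 4608.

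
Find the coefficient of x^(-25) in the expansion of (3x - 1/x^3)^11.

-495

General term: C(11,j)·(3x)^j·(-1/x^3)^(11-j), with x-exponent 1j − 3(11−j) = 4j − 33.
Set 4j − 33 = -25: j = 2.
C(11,2) = 55; 3^2 = 9; (-1)^9 = -1.
Coefficient = 55 · 9 · (-1) = -495.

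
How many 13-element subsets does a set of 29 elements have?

67863915

C(29,13) = (29·28·27·26·25·24·23·22·21·20·19·18·17) / 13! = 422590010274432000 / 6227020800 = 67863915.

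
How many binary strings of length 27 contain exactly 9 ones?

Choose the 9 positions: C(27,9) = 4686825.

4686825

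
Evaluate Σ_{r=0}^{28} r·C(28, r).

3758096384

Differentiating (1+x)^28 and setting x=1: Σ r·C(28,r) = 28·2^27 = 3758096384.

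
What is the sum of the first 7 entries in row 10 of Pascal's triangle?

848

1 + 10 + 45 + 120 + 210 + 252 + 210 = 848.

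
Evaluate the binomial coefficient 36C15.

5567902560

C(36,15) = (36·35·34·33·32·31·30·29·28·27·26·25·24·23·22) / 15! = 7281003461233582080000 / 1307674368000 = 5567902560.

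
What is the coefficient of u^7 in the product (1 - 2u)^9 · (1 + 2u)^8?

7168

Coefficient of u^7 = Σ_{j} C(9,j)·(-2)^j·C(8,7-j)·2^(7-j) for j from 0 to 7.
= 1024 + (-32256) + 258048 + (-752640) + 903168 + (-451584) + 86016 + (-4608) = 7168.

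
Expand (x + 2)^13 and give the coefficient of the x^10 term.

2288

The general term is C(13,j)·(x)^j·(2)^(13-j); the x^10 term has j = 10.
C(13,10) = 286.
Coefficient = C(13,10) · 2^3 = 286 · 8 = 2288.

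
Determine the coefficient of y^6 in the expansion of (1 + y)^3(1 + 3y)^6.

9288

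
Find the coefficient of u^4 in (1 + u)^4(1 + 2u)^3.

Coefficient of u^4 = Σ_{j} C(4,j)·1^j·C(3,4-j)·2^(4-j) for j from 1 to 4.
= 32 + 72 + 24 + 1 = 129.

129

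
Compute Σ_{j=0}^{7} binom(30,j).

2804012

1 + 30 + 435 + 4060 + 27405 + 142506 + 593775 + 2035800 = 2804012.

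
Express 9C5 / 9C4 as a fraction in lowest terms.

C(n,k+1)/C(n,k) = (n−k)/(k+1) = (9−4)/(4+1) = 5/5 = 1.

1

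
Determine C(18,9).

C(18,9) = (18·17·16·15·14·13·12·11·10) / 9! = 17643225600 / 362880 = 48620.

48620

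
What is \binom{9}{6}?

84

C(9,6) = C(9,3) by symmetry.
C(9,3) = (9·8·7) / 3! = 504 / 6 = 84.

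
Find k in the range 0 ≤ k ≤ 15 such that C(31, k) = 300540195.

C(31,k) increases on 0 ≤ k ≤ 15. C(31,14) = 265182525 and C(31,15) = 300540195, so k = 15.

15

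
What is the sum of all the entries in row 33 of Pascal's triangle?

Setting x = 1 in (1+x)^33 gives Σ C(33,r) = 2^33 = 8589934592.

8589934592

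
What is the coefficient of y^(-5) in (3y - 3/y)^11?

General term: C(11,j)·(3y)^j·(-3/y)^(11-j), with y-exponent 1j − 1(11−j) = 2j − 11.
Set 2j − 11 = -5: j = 3.
C(11,3) = 165; 3^3 = 27; (-3)^8 = 6561.
Coefficient = 165 · 27 · 6561 = 29229255.

29229255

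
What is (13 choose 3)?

286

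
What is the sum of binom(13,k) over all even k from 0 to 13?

Half of (1+1)^13 + (1−1)^13 gives the even-index sum: 2^12 = 4096.

4096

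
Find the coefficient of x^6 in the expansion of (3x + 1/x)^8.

17496

General term: C(8,j)·(3x)^j·(1/x)^(8-j), with x-exponent 1j − 1(8−j) = 2j − 8.
Set 2j − 8 = 6: j = 7.
C(8,7) = 8; 3^7 = 2187; 1^1 = 1.
Coefficient = 8 · 2187 · 1 = 17496.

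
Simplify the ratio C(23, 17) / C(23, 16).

C(n,k+1)/C(n,k) = (n−k)/(k+1) = (23−16)/(16+1) = 7/17.

7/17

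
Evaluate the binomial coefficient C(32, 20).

C(32,20) = C(32,12) by symmetry.
C(32,12) = (32·31·30·29·28·27·26·25·24·23·22·21) / 12! = 108155131628544000 / 479001600 = 225792840.

225792840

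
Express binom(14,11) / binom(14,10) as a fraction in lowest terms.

4/11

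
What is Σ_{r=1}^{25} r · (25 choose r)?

Differentiating (1+x)^25 and setting x=1: Σ r·C(25,r) = 25·2^24 = 419430400.

419430400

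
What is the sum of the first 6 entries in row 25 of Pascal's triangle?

68406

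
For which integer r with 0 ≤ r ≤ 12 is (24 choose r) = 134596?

C(24,r) increases on 0 ≤ r ≤ 12. C(24,5) = 42504 and C(24,6) = 134596, so r = 6.

6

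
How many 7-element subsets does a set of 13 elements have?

C(13,7) = C(13,6) by symmetry.
C(13,6) = (13·12·11·10·9·8) / 6! = 1235520 / 720 = 1716.

1716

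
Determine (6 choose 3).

20

C(6,3) = (6·5·4) / 3! = 120 / 6 = 20.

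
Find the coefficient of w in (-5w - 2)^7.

-2240

The general term is C(7,j)·(-5w)^j·(-2)^(7-j); the w^1 term has j = 1.
C(7,1) = 7.
Coefficient = C(7,1) · (-5)^1 · (-2)^6 = 7 · (-5) · 64 = -2240.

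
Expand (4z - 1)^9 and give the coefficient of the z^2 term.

The general term is C(9,j)·(4z)^j·(-1)^(9-j); the z^2 term has j = 2.
C(9,2) = 36.
Coefficient = C(9,2) · 4^2 · (-1)^7 = 36 · 16 · (-1) = -576.

-576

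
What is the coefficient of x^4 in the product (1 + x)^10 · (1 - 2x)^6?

Coefficient of x^4 = Σ_{j} C(10,j)·1^j·C(6,4-j)·(-2)^(4-j) for j from 0 to 4.
= 240 + (-1600) + 2700 + (-1440) + 210 = 110.

110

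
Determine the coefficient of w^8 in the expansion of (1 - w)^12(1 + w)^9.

Coefficient of w^8 = Σ_{j} C(12,j)·(-1)^j·C(9,8-j)·1^(8-j) for j from 0 to 8.
= 9 + (-432) + 5544 + (-27720) + 62370 + (-66528) + 33264 + (-7128) + 495 = -126.

-126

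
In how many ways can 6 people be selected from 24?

134596

This is C(24,6) = 134596.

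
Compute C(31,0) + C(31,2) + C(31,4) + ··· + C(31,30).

1073741824

Half of (1+1)^31 + (1−1)^31 gives the even-index sum: 2^30 = 1073741824.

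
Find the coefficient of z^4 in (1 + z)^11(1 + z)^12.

8855

(1 + z)^11(1 + z)^12 = (1 + z)^23, so the coefficient of z^4 is C(23,4)·1^4 = 8855·1 = 8855.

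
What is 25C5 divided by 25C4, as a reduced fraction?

21/5

C(n,k+1)/C(n,k) = (n−k)/(k+1) = (25−4)/(4+1) = 21/5.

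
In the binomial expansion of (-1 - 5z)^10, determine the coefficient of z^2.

1125

The general term is C(10,j)·(-1)^j·(-5z)^(10-j); the z^2 term has j = 8.
C(10,8) = 45.
Coefficient = C(10,8) · (-5)^2 = 45 · 25 = 1125.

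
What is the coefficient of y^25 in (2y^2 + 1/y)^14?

General term: C(14,j)·(2y^2)^j·(1/y)^(14-j), with y-exponent 2j − 1(14−j) = 3j − 14.
Set 3j − 14 = 25: j = 13.
C(14,13) = 14; 2^13 = 8192; 1^1 = 1.
Coefficient = 14 · 8192 · 1 = 114688.

114688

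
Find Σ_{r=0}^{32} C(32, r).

4294967296

The entries of row 32 sum to 2^32 = 4294967296.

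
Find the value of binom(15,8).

6435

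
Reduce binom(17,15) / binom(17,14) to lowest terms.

C(n,k+1)/C(n,k) = (n−k)/(k+1) = (17−14)/(14+1) = 3/15 = 1/5.

1/5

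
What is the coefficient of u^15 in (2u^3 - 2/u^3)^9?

General term: C(9,j)·(2u^3)^j·(-2/u^3)^(9-j), with u-exponent 3j − 3(9−j) = 6j − 27.
Set 6j − 27 = 15: j = 7.
C(9,7) = 36; 2^7 = 128; (-2)^2 = 4.
Coefficient = 36 · 128 · 4 = 18432.

18432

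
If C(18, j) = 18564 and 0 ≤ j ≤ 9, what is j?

C(18,j) increases on 0 ≤ j ≤ 9. C(18,5) = 8568 and C(18,6) = 18564, so j = 6.

6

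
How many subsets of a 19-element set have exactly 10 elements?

Choose the 10 positions: C(19,10) = 92378.

92378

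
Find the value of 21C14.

116280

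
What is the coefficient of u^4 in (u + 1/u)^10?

120

General term: C(10,j)·(u)^j·(1/u)^(10-j), with u-exponent 1j − 1(10−j) = 2j − 10.
Set 2j − 10 = 4: j = 7.
C(10,7) = 120; 1^7 = 1; 1^3 = 1.
Coefficient = 120 · 1 · 1 = 120.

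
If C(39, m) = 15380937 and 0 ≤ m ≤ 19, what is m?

7

C(39,m) increases on 0 ≤ m ≤ 19. C(39,6) = 3262623 and C(39,7) = 15380937, so m = 7.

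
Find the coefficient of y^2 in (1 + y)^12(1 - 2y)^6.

Coefficient of y^2 = Σ_{j} C(12,j)·1^j·C(6,2-j)·(-2)^(2-j) for j from 0 to 2.
= 60 + (-144) + 66 = -18.

-18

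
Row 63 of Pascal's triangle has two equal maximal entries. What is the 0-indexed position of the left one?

31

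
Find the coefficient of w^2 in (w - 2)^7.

-672

The general term is C(7,j)·(w)^j·(-2)^(7-j); the w^2 term has j = 2.
C(7,2) = 21.
Coefficient = C(7,2) · (-2)^5 = 21 · (-32) = -672.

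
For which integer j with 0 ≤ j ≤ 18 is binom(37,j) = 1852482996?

C(37,j) increases on 0 ≤ j ≤ 18. C(37,11) = 854992152 and C(37,12) = 1852482996, so j = 12.

12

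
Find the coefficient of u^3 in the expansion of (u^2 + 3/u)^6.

540

General term: C(6,j)·(u^2)^j·(3/u)^(6-j), with u-exponent 2j − 1(6−j) = 3j − 6.
Set 3j − 6 = 3: j = 3.
C(6,3) = 20; 1^3 = 1; 3^3 = 27.
Coefficient = 20 · 1 · 27 = 540.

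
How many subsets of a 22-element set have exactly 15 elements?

Choose the 15 positions: C(22,15) = 170544.

170544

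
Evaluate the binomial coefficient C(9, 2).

C(9,2) = (9·8) / 2! = 72 / 2 = 36.

36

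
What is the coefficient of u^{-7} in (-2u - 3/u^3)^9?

-326592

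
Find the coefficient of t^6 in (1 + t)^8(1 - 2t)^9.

1036

Coefficient of t^6 = Σ_{j} C(8,j)·1^j·C(9,6-j)·(-2)^(6-j) for j from 0 to 6.
= 5376 + (-32256) + 56448 + (-37632) + 10080 + (-1008) + 28 = 1036.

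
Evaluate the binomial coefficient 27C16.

13037895

C(27,16) = C(27,11) by symmetry.
C(27,11) = (27·26·25·24·23·22·21·20·19·18·17) / 11! = 520431047136000 / 39916800 = 13037895.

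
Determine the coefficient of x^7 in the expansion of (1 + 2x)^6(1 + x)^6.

Coefficient of x^7 = Σ_{j} C(6,j)·2^j·C(6,7-j)·1^(7-j) for j from 1 to 6.
= 12 + 360 + 2400 + 4800 + 2880 + 384 = 10836.

10836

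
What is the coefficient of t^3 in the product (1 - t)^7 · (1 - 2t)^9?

Coefficient of t^3 = Σ_{j} C(7,j)·(-1)^j·C(9,3-j)·(-2)^(3-j) for j from 0 to 3.
= (-672) + (-1008) + (-378) + (-35) = -2093.

-2093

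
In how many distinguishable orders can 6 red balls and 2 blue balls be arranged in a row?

Choose positions for the red balls: C(8,6) = 28.

28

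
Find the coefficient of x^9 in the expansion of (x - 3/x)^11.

-33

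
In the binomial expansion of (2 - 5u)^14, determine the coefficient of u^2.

The general term is C(14,j)·(2)^j·(-5u)^(14-j); the u^2 term has j = 12.
C(14,12) = 91.
Coefficient = C(14,12) · 2^12 · (-5)^2 = 91 · 4096 · 25 = 9318400.

9318400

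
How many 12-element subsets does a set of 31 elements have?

141120525

C(31,12) = (31·30·29·28·27·26·25·24·23·22·21·20) / 12! = 67596957267840000 / 479001600 = 141120525.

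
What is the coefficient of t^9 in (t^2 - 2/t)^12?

General term: C(12,j)·(t^2)^j·(-2/t)^(12-j), with t-exponent 2j − 1(12−j) = 3j − 12.
Set 3j − 12 = 9: j = 7.
C(12,7) = 792; 1^7 = 1; (-2)^5 = -32.
Coefficient = 792 · 1 · (-32) = -25344.

-25344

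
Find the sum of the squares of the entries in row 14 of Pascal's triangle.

40116600

Σ C(14,r)² is the coefficient of x^14 in (1+x)^14(1+x)^14 = (1+x)^28, i.e. C(28,14) = 40116600.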